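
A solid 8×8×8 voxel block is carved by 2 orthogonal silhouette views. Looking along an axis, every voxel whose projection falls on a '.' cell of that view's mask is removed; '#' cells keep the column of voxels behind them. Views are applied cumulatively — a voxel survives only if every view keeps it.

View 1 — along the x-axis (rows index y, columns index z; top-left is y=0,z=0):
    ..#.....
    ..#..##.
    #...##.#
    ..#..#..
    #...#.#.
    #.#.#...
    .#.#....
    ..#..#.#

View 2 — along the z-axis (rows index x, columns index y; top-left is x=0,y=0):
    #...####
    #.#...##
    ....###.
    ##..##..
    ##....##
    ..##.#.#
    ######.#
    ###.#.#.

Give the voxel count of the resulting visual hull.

voxel count = 93

before carving: 512 voxels (8×8×8)
step 1: project along x, AND mask (21/64) → |grid| = 168
step 2: project along z, AND mask (36/64) → |grid| = 93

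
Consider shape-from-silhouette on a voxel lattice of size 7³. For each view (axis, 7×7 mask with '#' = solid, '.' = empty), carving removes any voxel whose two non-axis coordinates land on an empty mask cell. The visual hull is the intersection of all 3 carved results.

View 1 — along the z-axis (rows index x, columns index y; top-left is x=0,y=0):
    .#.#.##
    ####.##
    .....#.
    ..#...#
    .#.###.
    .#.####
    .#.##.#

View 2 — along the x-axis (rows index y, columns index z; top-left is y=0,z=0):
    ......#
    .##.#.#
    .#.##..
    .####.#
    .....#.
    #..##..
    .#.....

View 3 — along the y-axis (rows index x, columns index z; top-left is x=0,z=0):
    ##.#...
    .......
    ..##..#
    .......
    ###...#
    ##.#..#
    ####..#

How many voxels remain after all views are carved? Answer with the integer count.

voxel count = 30

initial block: 7^3 = 343
carve view 1 (along z, XY-mask fill 26/49): 182 voxels remain
carve view 2 (along x, YZ-mask fill 18/49): 75 voxels remain
carve view 3 (along y, XZ-mask fill 19/49): 30 voxels remain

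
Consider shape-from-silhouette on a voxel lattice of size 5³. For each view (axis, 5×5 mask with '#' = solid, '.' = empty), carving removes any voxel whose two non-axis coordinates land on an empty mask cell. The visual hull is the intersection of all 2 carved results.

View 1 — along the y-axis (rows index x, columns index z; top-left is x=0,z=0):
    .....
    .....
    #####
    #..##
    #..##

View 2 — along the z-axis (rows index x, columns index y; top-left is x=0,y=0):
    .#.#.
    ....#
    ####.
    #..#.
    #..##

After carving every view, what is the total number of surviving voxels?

before carving: 125 voxels (5×5×5)
  1. axis=1 (XZ plane), |mask|=11  ⇒  voxels=55
  2. axis=2 (XY plane), |mask|=12  ⇒  voxels=35

remaining voxels: 35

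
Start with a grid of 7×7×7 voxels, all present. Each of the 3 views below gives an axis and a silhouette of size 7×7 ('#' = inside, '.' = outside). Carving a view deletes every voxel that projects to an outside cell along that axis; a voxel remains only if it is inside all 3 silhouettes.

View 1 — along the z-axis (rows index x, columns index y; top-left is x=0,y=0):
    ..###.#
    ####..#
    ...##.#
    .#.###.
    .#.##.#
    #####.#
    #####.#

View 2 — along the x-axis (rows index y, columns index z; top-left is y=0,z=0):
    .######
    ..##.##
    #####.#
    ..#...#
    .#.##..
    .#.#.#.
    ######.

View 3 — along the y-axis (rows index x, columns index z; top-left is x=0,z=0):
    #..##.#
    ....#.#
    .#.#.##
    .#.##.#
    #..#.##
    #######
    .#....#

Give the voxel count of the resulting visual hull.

before carving: 343 voxels (7×7×7)
carve view 1 (along z, XY-mask fill 32/49): 224 voxels remain
carve view 2 (along x, YZ-mask fill 30/49): 133 voxels remain
carve view 3 (along y, XZ-mask fill 27/49): 74 voxels remain

voxel count = 74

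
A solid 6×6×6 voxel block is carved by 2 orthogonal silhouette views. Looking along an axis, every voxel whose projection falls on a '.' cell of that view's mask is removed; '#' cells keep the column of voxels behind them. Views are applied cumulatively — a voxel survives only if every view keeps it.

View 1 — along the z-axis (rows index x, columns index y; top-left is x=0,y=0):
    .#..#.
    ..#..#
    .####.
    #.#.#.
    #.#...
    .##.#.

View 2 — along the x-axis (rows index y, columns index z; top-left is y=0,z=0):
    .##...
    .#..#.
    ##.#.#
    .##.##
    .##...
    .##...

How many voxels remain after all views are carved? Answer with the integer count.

full grid |V| = 216
  1. axis=2 (XY plane), |mask|=16  ⇒  voxels=96
  2. axis=0 (YZ plane), |mask|=16  ⇒  voxels=44

|visual hull| = 44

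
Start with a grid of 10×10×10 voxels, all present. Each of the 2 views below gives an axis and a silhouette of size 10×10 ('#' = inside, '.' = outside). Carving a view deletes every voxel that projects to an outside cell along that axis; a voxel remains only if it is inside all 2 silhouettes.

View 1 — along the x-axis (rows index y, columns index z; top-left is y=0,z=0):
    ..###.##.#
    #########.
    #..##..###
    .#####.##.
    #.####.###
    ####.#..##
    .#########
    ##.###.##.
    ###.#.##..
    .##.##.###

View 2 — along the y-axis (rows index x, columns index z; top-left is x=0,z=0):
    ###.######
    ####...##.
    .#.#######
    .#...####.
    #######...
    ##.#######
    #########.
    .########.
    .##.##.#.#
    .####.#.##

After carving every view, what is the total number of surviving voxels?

full grid |V| = 1000
  1. axis=0 (YZ plane), |mask|=72  ⇒  voxels=720
  2. axis=1 (XZ plane), |mask|=74  ⇒  voxels=538

538 voxels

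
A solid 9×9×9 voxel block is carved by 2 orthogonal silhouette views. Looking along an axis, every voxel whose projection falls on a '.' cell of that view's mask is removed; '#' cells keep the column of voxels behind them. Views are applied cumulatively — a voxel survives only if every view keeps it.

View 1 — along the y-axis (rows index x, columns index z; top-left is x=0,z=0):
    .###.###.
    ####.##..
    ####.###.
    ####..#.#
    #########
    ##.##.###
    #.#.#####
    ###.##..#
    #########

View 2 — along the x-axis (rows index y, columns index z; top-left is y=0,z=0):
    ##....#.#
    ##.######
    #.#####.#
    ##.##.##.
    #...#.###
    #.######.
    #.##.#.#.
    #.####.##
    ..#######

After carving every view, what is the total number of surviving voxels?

388 voxels

initial block: 9^3 = 729
step 1: project along y, AND mask (63/81) → |grid| = 567
step 2: project along x, AND mask (56/81) → |grid| = 388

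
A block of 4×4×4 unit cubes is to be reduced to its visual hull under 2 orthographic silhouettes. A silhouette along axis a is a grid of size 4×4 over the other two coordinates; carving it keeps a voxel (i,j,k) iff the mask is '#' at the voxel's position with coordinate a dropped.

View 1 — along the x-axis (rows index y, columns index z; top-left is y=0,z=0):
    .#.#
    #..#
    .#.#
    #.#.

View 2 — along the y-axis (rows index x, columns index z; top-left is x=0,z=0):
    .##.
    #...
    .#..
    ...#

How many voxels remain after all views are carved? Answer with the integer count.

remaining voxels: 10

initial block: 4^3 = 64
carve view 1 (along x, YZ-mask fill 8/16): 32 voxels remain
carve view 2 (along y, XZ-mask fill 5/16): 10 voxels remain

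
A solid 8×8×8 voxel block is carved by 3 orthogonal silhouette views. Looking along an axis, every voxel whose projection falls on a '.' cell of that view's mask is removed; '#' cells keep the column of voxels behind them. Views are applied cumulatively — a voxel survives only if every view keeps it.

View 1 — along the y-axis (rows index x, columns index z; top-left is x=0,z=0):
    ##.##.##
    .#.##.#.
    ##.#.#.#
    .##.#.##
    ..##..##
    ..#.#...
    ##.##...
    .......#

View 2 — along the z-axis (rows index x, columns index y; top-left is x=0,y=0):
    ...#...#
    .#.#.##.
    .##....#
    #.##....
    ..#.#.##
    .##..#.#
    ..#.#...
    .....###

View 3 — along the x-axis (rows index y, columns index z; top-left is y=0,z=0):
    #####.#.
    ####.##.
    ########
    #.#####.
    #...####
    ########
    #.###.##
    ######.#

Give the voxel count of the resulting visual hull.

77 voxels

full grid |V| = 512
V1 y: intersect with XZ mask (31 set) -- 248 left
V2 z: intersect with XY mask (25 set) -- 93 left
V3 x: intersect with YZ mask (52 set) -- 77 left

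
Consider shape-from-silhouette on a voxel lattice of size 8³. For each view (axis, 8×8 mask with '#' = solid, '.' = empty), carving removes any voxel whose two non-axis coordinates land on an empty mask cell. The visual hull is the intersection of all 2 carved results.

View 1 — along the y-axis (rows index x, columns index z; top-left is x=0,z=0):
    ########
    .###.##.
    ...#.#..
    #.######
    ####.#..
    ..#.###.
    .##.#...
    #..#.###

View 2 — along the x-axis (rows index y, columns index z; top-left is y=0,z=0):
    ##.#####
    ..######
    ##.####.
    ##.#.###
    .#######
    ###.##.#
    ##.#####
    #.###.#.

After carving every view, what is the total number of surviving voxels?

start: 8×8×8 = 512 voxels
V1 y: intersect with XZ mask (39 set) -- 312 left
V2 x: intersect with YZ mask (50 set) -- 244 left

voxel count = 244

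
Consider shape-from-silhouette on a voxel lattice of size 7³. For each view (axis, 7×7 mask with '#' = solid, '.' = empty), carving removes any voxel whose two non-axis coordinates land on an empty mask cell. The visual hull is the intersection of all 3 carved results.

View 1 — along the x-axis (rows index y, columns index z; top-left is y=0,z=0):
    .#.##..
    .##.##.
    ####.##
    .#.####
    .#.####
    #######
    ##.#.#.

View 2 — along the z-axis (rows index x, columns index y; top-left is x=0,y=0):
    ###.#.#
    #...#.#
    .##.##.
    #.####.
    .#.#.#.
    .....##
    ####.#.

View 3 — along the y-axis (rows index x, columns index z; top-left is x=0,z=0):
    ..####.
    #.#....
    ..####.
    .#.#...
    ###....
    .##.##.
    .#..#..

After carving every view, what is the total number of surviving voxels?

remaining voxels: 58

before carving: 343 voxels (7×7×7)
after view 1 [x-axis, 34 of 49 cells solid] → remaining = 238
after view 2 [z-axis, 27 of 49 cells solid] → remaining = 134
after view 3 [y-axis, 21 of 49 cells solid] → remaining = 58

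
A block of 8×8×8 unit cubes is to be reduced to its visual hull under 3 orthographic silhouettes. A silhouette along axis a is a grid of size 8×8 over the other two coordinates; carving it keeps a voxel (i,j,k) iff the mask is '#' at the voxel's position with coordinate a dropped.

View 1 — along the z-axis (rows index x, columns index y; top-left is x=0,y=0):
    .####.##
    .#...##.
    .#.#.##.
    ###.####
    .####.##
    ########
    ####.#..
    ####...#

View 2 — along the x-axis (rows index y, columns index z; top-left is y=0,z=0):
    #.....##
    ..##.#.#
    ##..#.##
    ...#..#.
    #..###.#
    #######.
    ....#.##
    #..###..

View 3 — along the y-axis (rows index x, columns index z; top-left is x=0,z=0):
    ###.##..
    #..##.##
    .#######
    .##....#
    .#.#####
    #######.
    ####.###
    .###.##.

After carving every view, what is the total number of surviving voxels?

|visual hull| = 121

start: 8×8×8 = 512 voxels
carve view 1 (along z, XY-mask fill 44/64): 352 voxels remain
carve view 2 (along x, YZ-mask fill 33/64): 179 voxels remain
carve view 3 (along y, XZ-mask fill 45/64): 121 voxels remain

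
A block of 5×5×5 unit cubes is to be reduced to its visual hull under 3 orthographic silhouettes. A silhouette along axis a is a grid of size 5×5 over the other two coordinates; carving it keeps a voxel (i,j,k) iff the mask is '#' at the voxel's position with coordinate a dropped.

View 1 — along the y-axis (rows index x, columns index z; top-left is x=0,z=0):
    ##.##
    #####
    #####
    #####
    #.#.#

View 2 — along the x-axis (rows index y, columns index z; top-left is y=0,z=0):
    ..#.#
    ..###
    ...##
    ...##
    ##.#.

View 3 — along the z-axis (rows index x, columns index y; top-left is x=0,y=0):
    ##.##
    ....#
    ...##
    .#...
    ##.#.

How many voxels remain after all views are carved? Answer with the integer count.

voxel count = 24

start: 5×5×5 = 125 voxels
carve view 1 (along y, XZ-mask fill 22/25): 110 voxels remain
carve view 2 (along x, YZ-mask fill 12/25): 53 voxels remain
carve view 3 (along z, XY-mask fill 11/25): 24 voxels remain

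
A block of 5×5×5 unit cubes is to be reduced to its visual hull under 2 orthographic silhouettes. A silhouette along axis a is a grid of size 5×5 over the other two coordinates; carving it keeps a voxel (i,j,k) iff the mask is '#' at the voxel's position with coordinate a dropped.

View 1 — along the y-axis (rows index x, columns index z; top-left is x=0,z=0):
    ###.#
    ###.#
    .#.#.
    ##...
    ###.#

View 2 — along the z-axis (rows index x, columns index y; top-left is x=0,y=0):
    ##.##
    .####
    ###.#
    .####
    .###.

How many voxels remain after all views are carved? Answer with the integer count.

initial block: 5^3 = 125
  1. axis=1 (XZ plane), |mask|=16  ⇒  voxels=80
  2. axis=2 (XY plane), |mask|=19  ⇒  voxels=60

60 voxels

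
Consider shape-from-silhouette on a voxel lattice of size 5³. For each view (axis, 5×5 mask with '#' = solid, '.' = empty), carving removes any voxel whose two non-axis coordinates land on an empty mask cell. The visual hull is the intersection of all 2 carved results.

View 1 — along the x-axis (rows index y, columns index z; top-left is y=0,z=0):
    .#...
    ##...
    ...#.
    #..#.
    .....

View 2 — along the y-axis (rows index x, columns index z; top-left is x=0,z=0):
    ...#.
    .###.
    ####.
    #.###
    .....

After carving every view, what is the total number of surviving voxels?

remaining voxels: 16

before carving: 125 voxels (5×5×5)
carve view 1 (along x, YZ-mask fill 6/25): 30 voxels remain
carve view 2 (along y, XZ-mask fill 12/25): 16 voxels remain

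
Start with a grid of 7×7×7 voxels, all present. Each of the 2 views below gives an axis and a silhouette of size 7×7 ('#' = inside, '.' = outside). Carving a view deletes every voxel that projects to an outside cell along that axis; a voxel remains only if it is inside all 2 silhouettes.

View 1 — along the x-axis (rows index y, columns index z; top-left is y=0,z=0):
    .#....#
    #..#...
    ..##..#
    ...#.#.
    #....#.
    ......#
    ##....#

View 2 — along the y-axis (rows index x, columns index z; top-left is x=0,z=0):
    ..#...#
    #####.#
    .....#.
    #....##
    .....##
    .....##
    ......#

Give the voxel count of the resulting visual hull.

before carving: 343 voxels (7×7×7)
  1. axis=0 (YZ plane), |mask|=15  ⇒  voxels=105
  2. axis=1 (XZ plane), |mask|=17  ⇒  voxels=45

voxel count = 45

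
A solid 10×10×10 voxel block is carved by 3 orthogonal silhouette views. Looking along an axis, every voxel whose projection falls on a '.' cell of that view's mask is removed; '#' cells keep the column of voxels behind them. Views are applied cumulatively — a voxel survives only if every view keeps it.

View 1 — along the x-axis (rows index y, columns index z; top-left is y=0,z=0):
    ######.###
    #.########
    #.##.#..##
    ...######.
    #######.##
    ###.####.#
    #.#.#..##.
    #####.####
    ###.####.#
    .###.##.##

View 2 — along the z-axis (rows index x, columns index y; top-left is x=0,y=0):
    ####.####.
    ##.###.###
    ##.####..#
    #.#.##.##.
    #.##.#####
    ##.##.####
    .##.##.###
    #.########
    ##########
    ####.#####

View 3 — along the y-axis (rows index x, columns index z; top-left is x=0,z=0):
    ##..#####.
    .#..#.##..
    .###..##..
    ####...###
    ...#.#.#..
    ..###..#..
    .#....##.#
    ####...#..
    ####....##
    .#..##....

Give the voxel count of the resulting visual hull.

initial block: 10^3 = 1000
  1. axis=0 (YZ plane), |mask|=76  ⇒  voxels=760
  2. axis=2 (XY plane), |mask|=80  ⇒  voxels=613
  3. axis=1 (XZ plane), |mask|=48  ⇒  voxels=291

voxel count = 291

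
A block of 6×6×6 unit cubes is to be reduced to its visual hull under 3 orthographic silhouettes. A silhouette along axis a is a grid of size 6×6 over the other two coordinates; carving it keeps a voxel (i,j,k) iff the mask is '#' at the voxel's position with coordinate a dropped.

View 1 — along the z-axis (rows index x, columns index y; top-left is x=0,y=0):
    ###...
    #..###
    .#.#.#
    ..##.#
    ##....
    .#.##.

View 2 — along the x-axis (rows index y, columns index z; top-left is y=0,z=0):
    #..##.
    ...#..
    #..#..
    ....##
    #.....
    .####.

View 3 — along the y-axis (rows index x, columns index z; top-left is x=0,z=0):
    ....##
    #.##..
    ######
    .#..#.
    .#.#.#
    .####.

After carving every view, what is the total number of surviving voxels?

voxel count = 20

full grid |V| = 216
step 1: project along z, AND mask (18/36) → |grid| = 108
step 2: project along x, AND mask (13/36) → |grid| = 39
step 3: project along y, AND mask (20/36) → |grid| = 20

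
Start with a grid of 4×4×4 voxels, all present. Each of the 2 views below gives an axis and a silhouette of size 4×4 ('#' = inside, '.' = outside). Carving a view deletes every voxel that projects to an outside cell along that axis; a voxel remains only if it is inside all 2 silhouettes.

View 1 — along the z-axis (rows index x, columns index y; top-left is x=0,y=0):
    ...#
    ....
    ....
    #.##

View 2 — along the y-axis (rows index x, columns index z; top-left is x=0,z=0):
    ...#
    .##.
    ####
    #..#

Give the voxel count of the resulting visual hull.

full grid |V| = 64
after view 1 [z-axis, 4 of 16 cells solid] → remaining = 16
after view 2 [y-axis, 9 of 16 cells solid] → remaining = 7

voxel count = 7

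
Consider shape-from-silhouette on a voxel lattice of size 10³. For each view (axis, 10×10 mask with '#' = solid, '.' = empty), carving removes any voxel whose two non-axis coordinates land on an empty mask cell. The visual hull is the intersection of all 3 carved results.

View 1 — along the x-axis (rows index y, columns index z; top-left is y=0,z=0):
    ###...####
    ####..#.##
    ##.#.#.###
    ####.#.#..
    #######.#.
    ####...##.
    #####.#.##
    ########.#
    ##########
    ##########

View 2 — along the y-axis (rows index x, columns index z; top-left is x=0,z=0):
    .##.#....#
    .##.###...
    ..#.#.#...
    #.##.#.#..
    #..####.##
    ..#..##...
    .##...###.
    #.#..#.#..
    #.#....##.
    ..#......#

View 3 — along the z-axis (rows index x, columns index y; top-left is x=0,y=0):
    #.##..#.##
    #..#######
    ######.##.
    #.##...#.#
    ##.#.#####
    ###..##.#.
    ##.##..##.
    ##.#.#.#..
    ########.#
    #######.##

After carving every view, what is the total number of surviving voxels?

|visual hull| = 225

before carving: 1000 voxels (10×10×10)
after view 1 [x-axis, 78 of 100 cells solid] → remaining = 780
after view 2 [y-axis, 42 of 100 cells solid] → remaining = 327
after view 3 [z-axis, 70 of 100 cells solid] → remaining = 225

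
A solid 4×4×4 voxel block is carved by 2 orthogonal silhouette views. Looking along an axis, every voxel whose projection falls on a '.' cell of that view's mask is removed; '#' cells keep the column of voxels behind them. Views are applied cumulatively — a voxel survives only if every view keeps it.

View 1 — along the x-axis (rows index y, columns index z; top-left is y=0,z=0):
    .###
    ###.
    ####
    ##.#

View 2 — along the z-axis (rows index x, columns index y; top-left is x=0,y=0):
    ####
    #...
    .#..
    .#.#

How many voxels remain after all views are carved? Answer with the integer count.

remaining voxels: 25

before carving: 64 voxels (4×4×4)
V1 x: intersect with YZ mask (13 set) -- 52 left
V2 z: intersect with XY mask (8 set) -- 25 left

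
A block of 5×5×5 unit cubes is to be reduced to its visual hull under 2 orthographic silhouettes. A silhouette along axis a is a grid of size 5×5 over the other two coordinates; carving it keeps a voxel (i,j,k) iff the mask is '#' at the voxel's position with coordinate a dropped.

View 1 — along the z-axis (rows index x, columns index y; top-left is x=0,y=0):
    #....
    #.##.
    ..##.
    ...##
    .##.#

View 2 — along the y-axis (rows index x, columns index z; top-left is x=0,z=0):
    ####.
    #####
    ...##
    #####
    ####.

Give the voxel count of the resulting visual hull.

before carving: 125 voxels (5×5×5)
step 1: project along z, AND mask (11/25) → |grid| = 55
step 2: project along y, AND mask (20/25) → |grid| = 45

voxel count = 45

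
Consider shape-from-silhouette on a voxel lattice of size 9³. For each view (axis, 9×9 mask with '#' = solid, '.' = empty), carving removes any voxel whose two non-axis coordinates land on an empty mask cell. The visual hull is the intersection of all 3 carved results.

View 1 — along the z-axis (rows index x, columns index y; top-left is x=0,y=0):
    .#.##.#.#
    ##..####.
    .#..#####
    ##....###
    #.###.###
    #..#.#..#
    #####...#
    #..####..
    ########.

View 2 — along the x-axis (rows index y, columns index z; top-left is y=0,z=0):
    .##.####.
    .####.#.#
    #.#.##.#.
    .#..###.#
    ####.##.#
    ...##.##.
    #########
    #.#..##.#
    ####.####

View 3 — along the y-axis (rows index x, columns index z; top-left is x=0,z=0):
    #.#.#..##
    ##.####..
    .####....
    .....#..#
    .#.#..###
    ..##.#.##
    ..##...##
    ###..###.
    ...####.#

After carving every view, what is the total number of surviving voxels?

before carving: 729 voxels (9×9×9)
V1 z: intersect with XY mask (52 set) -- 468 left
V2 x: intersect with YZ mask (55 set) -- 328 left
V3 y: intersect with XZ mask (42 set) -- 166 left

|visual hull| = 166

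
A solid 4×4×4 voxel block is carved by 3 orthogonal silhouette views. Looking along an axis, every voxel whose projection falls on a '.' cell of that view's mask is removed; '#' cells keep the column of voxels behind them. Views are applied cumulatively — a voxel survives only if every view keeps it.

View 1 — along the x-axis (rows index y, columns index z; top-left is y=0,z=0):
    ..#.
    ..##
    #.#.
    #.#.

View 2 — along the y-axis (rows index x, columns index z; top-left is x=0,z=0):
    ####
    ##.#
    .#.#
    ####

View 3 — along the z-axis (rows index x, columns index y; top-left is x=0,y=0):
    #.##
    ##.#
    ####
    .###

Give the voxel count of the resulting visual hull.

voxel count = 14

before carving: 64 voxels (4×4×4)
V1 x: intersect with YZ mask (7 set) -- 28 left
V2 y: intersect with XZ mask (13 set) -- 18 left
V3 z: intersect with XY mask (13 set) -- 14 left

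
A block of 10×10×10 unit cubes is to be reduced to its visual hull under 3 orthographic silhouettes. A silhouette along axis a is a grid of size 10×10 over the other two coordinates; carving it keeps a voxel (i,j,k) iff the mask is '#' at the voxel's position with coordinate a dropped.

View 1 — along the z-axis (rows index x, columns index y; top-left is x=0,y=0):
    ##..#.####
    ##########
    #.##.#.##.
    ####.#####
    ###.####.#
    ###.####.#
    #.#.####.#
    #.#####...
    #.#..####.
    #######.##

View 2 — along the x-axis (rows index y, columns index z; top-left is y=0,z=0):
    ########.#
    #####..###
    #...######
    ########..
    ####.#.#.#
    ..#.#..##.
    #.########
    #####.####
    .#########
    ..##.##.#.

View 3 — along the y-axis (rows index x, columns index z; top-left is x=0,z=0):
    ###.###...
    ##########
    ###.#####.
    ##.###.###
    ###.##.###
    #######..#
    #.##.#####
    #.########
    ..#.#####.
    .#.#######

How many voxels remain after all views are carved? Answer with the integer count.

start: 10×10×10 = 1000 voxels
[1] z-view keeps 76 columns → grid now 760
[2] x-view keeps 75 columns → grid now 568
[3] y-view keeps 79 columns → grid now 456

voxel count = 456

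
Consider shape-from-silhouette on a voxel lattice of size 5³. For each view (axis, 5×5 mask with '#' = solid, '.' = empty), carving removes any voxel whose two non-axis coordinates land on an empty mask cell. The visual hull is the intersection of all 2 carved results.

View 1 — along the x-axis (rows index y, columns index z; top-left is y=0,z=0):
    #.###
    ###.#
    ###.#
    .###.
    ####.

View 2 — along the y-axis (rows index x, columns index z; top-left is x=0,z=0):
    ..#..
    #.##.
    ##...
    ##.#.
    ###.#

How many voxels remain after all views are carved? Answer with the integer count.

|visual hull| = 52

start: 5×5×5 = 125 voxels
carve view 1 (along x, YZ-mask fill 19/25): 95 voxels remain
carve view 2 (along y, XZ-mask fill 13/25): 52 voxels remain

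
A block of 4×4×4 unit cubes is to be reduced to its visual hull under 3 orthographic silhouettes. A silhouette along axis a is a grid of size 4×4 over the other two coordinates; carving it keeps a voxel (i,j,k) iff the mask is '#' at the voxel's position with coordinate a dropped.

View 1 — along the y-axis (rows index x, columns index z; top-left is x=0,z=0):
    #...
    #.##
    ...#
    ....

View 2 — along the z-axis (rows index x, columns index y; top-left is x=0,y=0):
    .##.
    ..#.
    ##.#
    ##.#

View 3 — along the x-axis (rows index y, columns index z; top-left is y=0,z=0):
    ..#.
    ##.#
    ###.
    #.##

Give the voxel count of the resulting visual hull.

voxel count = 6

start: 4×4×4 = 64 voxels
V1 y: intersect with XZ mask (5 set) -- 20 left
V2 z: intersect with XY mask (9 set) -- 8 left
V3 x: intersect with YZ mask (10 set) -- 6 left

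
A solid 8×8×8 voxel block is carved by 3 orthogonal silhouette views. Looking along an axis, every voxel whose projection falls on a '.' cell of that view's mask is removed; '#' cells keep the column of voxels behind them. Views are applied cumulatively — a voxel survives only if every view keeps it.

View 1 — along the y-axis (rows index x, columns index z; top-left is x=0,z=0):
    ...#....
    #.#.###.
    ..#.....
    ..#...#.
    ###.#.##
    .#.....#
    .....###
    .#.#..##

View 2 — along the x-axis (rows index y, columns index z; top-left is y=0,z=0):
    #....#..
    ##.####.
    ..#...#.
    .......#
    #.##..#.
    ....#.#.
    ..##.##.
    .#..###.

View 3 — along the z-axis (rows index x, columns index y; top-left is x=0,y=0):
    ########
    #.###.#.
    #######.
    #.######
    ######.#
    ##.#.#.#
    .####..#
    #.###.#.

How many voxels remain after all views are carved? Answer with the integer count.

56 voxels

start: 8×8×8 = 512 voxels
  1. axis=1 (XZ plane), |mask|=24  ⇒  voxels=192
  2. axis=0 (YZ plane), |mask|=25  ⇒  voxels=78
  3. axis=2 (XY plane), |mask|=49  ⇒  voxels=56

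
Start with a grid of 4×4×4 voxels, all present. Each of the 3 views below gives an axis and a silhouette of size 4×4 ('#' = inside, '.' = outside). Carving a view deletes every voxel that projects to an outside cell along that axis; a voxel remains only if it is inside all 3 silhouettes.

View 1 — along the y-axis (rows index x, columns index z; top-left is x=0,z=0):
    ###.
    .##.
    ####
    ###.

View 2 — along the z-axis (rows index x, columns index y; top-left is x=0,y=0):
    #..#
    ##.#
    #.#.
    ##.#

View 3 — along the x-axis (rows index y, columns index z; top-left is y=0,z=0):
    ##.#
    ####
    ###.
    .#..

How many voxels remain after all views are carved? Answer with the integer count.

before carving: 64 voxels (4×4×4)
step 1: project along y, AND mask (12/16) → |grid| = 48
step 2: project along z, AND mask (10/16) → |grid| = 29
step 3: project along x, AND mask (11/16) → |grid| = 19

|visual hull| = 19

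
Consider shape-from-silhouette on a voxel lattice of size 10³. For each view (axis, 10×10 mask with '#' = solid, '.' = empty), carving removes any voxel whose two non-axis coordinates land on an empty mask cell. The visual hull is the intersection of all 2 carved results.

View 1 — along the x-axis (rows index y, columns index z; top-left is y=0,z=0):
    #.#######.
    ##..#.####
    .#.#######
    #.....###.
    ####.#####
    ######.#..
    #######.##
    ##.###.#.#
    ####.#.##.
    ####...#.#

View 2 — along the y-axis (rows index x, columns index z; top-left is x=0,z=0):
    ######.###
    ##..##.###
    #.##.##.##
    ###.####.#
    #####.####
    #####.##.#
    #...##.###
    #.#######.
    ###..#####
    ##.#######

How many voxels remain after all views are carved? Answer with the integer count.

573 voxels

before carving: 1000 voxels (10×10×10)
carve view 1 (along x, YZ-mask fill 72/100): 720 voxels remain
carve view 2 (along y, XZ-mask fill 79/100): 573 voxels remain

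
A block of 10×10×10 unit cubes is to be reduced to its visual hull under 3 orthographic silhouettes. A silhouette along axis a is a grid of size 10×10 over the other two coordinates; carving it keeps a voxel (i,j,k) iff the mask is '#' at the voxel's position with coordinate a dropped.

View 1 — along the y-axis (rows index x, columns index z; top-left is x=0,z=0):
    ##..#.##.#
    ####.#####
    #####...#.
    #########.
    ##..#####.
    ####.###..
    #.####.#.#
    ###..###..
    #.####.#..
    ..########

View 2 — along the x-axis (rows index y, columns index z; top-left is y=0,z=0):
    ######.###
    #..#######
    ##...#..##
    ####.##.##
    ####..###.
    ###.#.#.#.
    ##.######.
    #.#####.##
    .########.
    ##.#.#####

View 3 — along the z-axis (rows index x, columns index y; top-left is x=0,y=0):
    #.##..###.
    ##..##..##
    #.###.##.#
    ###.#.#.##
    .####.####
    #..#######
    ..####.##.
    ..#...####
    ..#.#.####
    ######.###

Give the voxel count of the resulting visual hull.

remaining voxels: 363

start: 10×10×10 = 1000 voxels
  1. axis=1 (XZ plane), |mask|=71  ⇒  voxels=710
  2. axis=0 (YZ plane), |mask|=75  ⇒  voxels=531
  3. axis=2 (XY plane), |mask|=68  ⇒  voxels=363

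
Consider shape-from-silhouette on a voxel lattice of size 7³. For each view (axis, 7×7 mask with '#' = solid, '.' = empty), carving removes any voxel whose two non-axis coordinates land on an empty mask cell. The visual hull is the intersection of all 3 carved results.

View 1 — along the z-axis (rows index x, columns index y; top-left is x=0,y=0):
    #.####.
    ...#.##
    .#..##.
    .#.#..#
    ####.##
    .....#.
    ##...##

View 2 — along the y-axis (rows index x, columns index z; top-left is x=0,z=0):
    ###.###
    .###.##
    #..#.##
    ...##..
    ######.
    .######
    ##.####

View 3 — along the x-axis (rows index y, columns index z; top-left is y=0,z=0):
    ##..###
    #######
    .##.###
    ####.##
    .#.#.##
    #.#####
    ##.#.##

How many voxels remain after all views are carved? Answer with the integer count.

initial block: 7^3 = 343
[1] z-view keeps 25 columns → grid now 175
[2] y-view keeps 35 columns → grid now 129
[3] x-view keeps 38 columns → grid now 105

|visual hull| = 105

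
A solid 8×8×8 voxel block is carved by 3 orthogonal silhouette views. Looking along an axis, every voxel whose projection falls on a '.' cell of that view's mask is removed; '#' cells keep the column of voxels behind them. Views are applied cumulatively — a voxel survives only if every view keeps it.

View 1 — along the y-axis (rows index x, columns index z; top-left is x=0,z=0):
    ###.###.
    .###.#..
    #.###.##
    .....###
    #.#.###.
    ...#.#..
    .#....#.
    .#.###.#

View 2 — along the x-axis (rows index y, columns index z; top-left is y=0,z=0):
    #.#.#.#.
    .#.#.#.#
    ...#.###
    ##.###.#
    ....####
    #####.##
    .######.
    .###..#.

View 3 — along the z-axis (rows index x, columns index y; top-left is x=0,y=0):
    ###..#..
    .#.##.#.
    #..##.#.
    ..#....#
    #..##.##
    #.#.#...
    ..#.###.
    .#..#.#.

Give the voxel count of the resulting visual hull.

voxel count = 79

full grid |V| = 512
carve view 1 (along y, XZ-mask fill 33/64): 264 voxels remain
carve view 2 (along x, YZ-mask fill 39/64): 164 voxels remain
carve view 3 (along z, XY-mask fill 29/64): 79 voxels remain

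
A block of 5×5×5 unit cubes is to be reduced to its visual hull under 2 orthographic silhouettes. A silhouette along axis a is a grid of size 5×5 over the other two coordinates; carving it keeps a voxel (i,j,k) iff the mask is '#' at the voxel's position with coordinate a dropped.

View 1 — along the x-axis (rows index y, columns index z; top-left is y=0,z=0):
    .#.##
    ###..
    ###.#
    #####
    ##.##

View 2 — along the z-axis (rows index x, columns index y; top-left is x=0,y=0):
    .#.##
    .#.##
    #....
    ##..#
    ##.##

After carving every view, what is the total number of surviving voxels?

52 voxels

start: 5×5×5 = 125 voxels
  1. axis=0 (YZ plane), |mask|=19  ⇒  voxels=95
  2. axis=2 (XY plane), |mask|=14  ⇒  voxels=52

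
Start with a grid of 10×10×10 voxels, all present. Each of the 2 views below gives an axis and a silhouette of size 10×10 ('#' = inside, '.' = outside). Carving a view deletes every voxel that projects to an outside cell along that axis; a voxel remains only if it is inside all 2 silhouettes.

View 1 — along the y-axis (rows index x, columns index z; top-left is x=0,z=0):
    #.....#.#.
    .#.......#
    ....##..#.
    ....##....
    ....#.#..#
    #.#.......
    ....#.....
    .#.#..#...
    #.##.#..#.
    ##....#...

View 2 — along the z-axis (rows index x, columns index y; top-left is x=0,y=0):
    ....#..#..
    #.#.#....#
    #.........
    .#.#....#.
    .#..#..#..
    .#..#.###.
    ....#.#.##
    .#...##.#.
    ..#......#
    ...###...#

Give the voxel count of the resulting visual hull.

full grid |V| = 1000
V1 y: intersect with XZ mask (27 set) -- 270 left
V2 z: intersect with XY mask (32 set) -- 80 left

voxel count = 80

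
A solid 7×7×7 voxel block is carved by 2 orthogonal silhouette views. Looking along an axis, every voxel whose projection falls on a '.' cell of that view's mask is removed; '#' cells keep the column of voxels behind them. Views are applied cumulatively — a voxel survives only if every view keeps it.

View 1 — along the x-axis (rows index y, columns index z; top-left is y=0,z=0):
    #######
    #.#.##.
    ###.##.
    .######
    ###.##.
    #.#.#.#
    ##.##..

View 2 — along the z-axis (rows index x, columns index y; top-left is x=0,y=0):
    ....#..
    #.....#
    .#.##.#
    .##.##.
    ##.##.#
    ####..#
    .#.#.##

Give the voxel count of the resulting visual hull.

initial block: 7^3 = 343
[1] x-view keeps 35 columns → grid now 245
[2] z-view keeps 25 columns → grid now 123

|visual hull| = 123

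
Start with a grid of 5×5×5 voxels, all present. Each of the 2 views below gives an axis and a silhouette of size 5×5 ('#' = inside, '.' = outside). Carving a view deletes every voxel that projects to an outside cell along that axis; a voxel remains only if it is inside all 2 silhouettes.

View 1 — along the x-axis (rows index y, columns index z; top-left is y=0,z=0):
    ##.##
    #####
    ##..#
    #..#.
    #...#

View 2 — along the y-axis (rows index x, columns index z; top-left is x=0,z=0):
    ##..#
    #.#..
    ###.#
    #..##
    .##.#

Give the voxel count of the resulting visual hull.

voxel count = 51

full grid |V| = 125
[1] x-view keeps 16 columns → grid now 80
[2] y-view keeps 15 columns → grid now 51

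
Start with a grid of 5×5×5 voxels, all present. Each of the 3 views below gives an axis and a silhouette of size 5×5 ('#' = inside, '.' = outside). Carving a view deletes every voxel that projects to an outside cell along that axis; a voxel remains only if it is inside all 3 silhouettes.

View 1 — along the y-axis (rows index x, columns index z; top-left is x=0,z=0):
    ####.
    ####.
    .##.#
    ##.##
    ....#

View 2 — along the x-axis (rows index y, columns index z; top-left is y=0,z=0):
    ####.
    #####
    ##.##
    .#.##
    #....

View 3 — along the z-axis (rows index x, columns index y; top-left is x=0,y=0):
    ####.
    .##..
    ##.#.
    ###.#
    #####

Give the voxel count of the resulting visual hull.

42 voxels

full grid |V| = 125
carve view 1 (along y, XZ-mask fill 16/25): 80 voxels remain
carve view 2 (along x, YZ-mask fill 17/25): 55 voxels remain
carve view 3 (along z, XY-mask fill 18/25): 42 voxels remain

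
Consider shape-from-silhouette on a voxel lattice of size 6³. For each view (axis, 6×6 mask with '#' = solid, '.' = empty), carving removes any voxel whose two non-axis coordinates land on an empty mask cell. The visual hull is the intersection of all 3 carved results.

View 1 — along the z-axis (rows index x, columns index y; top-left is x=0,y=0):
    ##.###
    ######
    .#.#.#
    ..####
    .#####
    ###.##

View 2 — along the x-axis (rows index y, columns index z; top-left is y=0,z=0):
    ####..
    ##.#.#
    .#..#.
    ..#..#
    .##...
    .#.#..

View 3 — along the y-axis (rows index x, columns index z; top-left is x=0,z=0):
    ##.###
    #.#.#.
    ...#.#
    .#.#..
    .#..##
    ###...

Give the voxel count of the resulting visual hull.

start: 6×6×6 = 216 voxels
  1. axis=2 (XY plane), |mask|=28  ⇒  voxels=168
  2. axis=0 (YZ plane), |mask|=16  ⇒  voxels=72
  3. axis=1 (XZ plane), |mask|=18  ⇒  voxels=41

|visual hull| = 41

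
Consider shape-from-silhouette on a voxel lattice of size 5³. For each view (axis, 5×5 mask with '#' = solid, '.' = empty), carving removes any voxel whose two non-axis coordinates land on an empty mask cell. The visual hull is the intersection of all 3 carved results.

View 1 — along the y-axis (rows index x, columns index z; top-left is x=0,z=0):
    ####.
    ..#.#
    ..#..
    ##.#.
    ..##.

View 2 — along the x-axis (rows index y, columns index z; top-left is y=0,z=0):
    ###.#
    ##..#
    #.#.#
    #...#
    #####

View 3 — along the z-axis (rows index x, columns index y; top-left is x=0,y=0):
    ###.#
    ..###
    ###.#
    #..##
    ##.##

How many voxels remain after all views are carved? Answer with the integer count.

initial block: 5^3 = 125
V1 y: intersect with XZ mask (12 set) -- 60 left
V2 x: intersect with YZ mask (17 set) -- 36 left
V3 z: intersect with XY mask (18 set) -- 28 left

remaining voxels: 28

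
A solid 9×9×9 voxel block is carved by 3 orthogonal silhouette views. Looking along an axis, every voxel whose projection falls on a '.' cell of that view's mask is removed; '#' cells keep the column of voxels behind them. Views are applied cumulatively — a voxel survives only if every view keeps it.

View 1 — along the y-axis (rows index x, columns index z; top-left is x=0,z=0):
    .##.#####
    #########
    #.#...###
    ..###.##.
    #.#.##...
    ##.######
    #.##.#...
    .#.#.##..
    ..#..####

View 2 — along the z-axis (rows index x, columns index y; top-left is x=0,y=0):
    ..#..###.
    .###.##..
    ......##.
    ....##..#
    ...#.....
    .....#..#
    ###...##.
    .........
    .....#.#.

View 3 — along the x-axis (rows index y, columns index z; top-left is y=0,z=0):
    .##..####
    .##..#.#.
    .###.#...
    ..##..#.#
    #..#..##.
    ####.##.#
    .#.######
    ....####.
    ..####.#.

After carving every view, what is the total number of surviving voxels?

before carving: 729 voxels (9×9×9)
V1 y: intersect with XZ mask (51 set) -- 459 left
V2 z: intersect with XY mask (24 set) -- 148 left
V3 x: intersect with YZ mask (45 set) -- 87 left

87 voxels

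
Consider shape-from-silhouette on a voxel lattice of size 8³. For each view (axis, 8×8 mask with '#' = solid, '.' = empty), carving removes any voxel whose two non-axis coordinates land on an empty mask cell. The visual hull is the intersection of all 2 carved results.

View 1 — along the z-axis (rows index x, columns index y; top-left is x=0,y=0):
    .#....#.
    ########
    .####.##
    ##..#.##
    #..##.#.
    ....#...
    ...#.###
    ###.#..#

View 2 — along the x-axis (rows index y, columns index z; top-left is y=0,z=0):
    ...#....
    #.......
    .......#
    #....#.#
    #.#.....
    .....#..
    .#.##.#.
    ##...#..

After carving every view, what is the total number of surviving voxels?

full grid |V| = 512
step 1: project along z, AND mask (35/64) → |grid| = 280
step 2: project along x, AND mask (16/64) → |grid| = 77

77 voxels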